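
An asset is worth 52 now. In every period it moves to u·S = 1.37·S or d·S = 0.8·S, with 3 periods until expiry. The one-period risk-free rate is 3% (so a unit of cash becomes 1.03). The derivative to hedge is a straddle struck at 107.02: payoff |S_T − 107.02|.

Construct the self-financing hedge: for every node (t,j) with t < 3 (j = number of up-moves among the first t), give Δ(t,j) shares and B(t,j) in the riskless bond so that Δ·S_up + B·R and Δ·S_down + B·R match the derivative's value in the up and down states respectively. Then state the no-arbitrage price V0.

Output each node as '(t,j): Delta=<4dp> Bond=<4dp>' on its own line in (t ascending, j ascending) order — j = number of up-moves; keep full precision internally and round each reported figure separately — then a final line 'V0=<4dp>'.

(0,0): Delta=-0.7236 Bond=86.7751
(1,0): Delta=-1.0000 Bond=100.8766
(1,1): Delta=-0.4850 Bond=72.3810
(2,0): Delta=-1.0000 Bond=103.9029
(2,1): Delta=-1.0000 Bond=103.9029
(2,2): Delta=-0.0405 Bond=31.1648
V0=49.1479

Under the risk-neutral measure, an up-move has probability p* = (R−d)/(u−d) = 0.4035 and values discount at R = 1.03.
Payoff layer (t=3): V(3,0)=80.3960, V(3,1)=61.4264, V(3,2)=28.9410, V(3,3)=26.6904
  t=2,j=0: stock 33.2800 → up 45.5936 (V=61.4264), down 26.6240 (V=80.3960). Price 70.6229; hedge Δ=-1.0000, bond B=103.9029.
  t=2,j=1: stock 56.9920 → up 78.0790 (V=28.9410), down 45.5936 (V=61.4264). Price 46.9109; hedge Δ=-1.0000, bond B=103.9029.
  t=2,j=2: stock 97.5988 → up 133.7104 (V=26.6904), down 78.0790 (V=28.9410). Price 27.2163; hedge Δ=-0.0405, bond B=31.1648.
  t=1,j=0: stock 41.6000 → up 56.9920 (V=46.9109), down 33.2800 (V=70.6229). Price 59.2766; hedge Δ=-1.0000, bond B=100.8766.
  t=1,j=1: stock 71.2400 → up 97.5988 (V=27.2163), down 56.9920 (V=46.9109). Price 37.8291; hedge Δ=-0.4850, bond B=72.3810.
  t=0,j=0: stock 52.0000 → up 71.2400 (V=37.8291), down 41.6000 (V=59.2766). Price 49.1479; hedge Δ=-0.7236, bond B=86.7751.
Each (Δ,B) replicates both successor values, so the strategy is self-financing and V0 is arbitrage-free.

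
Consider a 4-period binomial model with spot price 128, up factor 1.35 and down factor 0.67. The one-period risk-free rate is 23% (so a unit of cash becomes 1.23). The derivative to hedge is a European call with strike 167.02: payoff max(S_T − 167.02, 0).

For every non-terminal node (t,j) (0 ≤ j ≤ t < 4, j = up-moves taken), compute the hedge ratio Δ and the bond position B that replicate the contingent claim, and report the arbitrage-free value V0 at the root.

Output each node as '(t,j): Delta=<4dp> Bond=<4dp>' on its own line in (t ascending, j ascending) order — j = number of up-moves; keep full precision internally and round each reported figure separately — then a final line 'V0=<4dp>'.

Since d<R<u, set p* = (R−d)/(u−d) = 0.8235; price each node as the discounted p*-expectation of its children.
Payoff layer (t=4): V(4,0)=0.0000, V(4,1)=0.0000, V(4,2)=0.0000, V(4,3)=43.9818, V(4,4)=258.1328
  t=3,j=0: stock 38.4977 → up 51.9718 (V=0.0000), down 25.7934 (V=0.0000). Price 0.0000; hedge Δ=0.0000, bond B=0.0000.
  t=3,j=1: stock 77.5699 → up 104.7194 (V=0.0000), down 51.9718 (V=0.0000). Price 0.0000; hedge Δ=0.0000, bond B=0.0000.
  t=3,j=2: stock 156.2976 → up 211.0018 (V=43.9818), down 104.7194 (V=0.0000). Price 29.4474; hedge Δ=0.4138, bond B=-35.2317.
  t=3,j=3: stock 314.9280 → up 425.1528 (V=258.1328), down 211.0018 (V=43.9818). Price 179.1394; hedge Δ=1.0000, bond B=-135.7886.
  t=2,j=0: stock 57.4592 → up 77.5699 (V=0.0000), down 38.4977 (V=0.0000). Price 0.0000; hedge Δ=0.0000, bond B=0.0000.
  t=2,j=1: stock 115.7760 → up 156.2976 (V=29.4474), down 77.5699 (V=0.0000). Price 19.7161; hedge Δ=0.3740, bond B=-23.5889.
  t=2,j=2: stock 233.2800 → up 314.9280 (V=179.1394), down 156.2976 (V=29.4474). Price 124.1652; hedge Δ=0.9437, bond B=-95.9701.
  t=1,j=0: stock 85.7600 → up 115.7760 (V=19.7161), down 57.4592 (V=0.0000). Price 13.2006; hedge Δ=0.3381, bond B=-15.7936.
  t=1,j=1: stock 172.8000 → up 233.2800 (V=124.1652), down 115.7760 (V=19.7161). Price 85.9618; hedge Δ=0.8889, bond B=-67.6398.
  t=0,j=0: stock 128.0000 → up 172.8000 (V=85.9618), down 85.7600 (V=13.2006). Price 59.4484; hedge Δ=0.8360, bond B=-47.5532.
Check: Δ(0,0)·S0 + B(0,0) = 59.4484 = V0.

(0,0): Delta=0.8360 Bond=-47.5532
(1,0): Delta=0.3381 Bond=-15.7936
(1,1): Delta=0.8889 Bond=-67.6398
(2,0): Delta=0.0000 Bond=0.0000
(2,1): Delta=0.3740 Bond=-23.5889
(2,2): Delta=0.9437 Bond=-95.9701
(3,0): Delta=0.0000 Bond=0.0000
(3,1): Delta=0.0000 Bond=0.0000
(3,2): Delta=0.4138 Bond=-35.2317
(3,3): Delta=1.0000 Bond=-135.7886
V0=59.4484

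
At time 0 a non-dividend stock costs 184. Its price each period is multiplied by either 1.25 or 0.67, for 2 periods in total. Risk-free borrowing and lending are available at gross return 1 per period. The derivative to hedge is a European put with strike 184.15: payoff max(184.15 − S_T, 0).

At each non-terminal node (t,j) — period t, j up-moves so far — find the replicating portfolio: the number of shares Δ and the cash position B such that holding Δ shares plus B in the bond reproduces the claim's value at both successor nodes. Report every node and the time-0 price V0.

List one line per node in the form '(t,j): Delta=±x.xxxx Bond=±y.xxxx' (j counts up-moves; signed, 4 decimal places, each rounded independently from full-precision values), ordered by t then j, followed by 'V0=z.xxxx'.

Under the risk-neutral measure, an up-move has probability p* = (R−d)/(u−d) = 0.5690 and values discount at R = 1.
Payoff layer (t=2): V(2,0)=101.5524, V(2,1)=30.0500, V(2,2)=0.0000
(1,0): S=123.2800. Δ = (V_up−V_dn)/(S_up−S_dn) = (30.0500−101.5524)/(154.1000−82.5976) = -1.0000. V = [p*·30.0500 + (1−p*)·101.5524]/1 = 60.8700. B = V − Δ·S = 184.1500.
(1,1): S=230.0000. Δ = (V_up−V_dn)/(S_up−S_dn) = (0.0000−30.0500)/(287.5000−154.1000) = -0.2253. V = [p*·0.0000 + (1−p*)·30.0500]/1 = 12.9526. B = V − Δ·S = 64.7629.
(0,0): S=184.0000. Δ = (V_up−V_dn)/(S_up−S_dn) = (12.9526−60.8700)/(230.0000−123.2800) = -0.4490. V = [p*·12.9526 + (1−p*)·60.8700]/1 = 33.6066. B = V − Δ·S = 116.2229.
Check: Δ(0,0)·S0 + B(0,0) = 33.6066 = V0.

(0,0): Delta=-0.4490 Bond=116.2229
(1,0): Delta=-1.0000 Bond=184.1500
(1,1): Delta=-0.2253 Bond=64.7629
V0=33.6066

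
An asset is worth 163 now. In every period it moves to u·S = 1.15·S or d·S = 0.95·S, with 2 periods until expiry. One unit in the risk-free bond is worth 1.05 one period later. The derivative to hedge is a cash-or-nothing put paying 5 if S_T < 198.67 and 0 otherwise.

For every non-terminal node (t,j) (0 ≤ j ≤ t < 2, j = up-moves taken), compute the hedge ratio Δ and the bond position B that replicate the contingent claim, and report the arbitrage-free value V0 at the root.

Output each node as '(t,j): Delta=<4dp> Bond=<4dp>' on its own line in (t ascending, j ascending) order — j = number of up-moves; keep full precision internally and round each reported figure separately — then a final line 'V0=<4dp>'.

No-arbitrage ⇒ martingale measure with p* = (R−d)/(u−d) = 0.5000.
At expiry t=2: V(2,0)=5.0000, V(2,1)=5.0000, V(2,2)=0.0000
(1,0): S=154.8500. Δ = (V_up−V_dn)/(S_up−S_dn) = (5.0000−5.0000)/(178.0775−147.1075) = 0.0000. V = [p*·5.0000 + (1−p*)·5.0000]/1.05 = 4.7619. B = V − Δ·S = 4.7619.
(1,1): S=187.4500. Δ = (V_up−V_dn)/(S_up−S_dn) = (0.0000−5.0000)/(215.5675−178.0775) = -0.1334. V = [p*·0.0000 + (1−p*)·5.0000]/1.05 = 2.3810. B = V − Δ·S = 27.3810.
(0,0): S=163.0000. Δ = (V_up−V_dn)/(S_up−S_dn) = (2.3810−4.7619)/(187.4500−154.8500) = -0.0730. V = [p*·2.3810 + (1−p*)·4.7619]/1.05 = 3.4014. B = V − Δ·S = 15.3061.
The time-0 hedge costs 3.4014, which is the no-arbitrage price.

(0,0): Delta=-0.0730 Bond=15.3061
(1,0): Delta=0.0000 Bond=4.7619
(1,1): Delta=-0.1334 Bond=27.3810
V0=3.4014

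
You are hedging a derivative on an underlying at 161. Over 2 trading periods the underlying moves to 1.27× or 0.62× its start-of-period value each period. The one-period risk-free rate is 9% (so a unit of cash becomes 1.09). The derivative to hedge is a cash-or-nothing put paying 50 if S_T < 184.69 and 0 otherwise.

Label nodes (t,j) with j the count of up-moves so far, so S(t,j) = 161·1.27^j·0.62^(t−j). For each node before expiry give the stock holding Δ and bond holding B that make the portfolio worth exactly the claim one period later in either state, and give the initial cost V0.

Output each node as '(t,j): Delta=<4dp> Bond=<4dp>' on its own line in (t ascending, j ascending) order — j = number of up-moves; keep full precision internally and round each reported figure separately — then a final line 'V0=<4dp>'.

Since d<R<u, set p* = (R−d)/(u−d) = 0.7231; price each node as the discounted p*-expectation of its children.
Terminal values V(2,·): V(2,0)=50.0000, V(2,1)=50.0000, V(2,2)=0.0000
(1,0): S=99.8200. Δ = (V_up−V_dn)/(S_up−S_dn) = (50.0000−50.0000)/(126.7714−61.8884) = 0.0000. V = [p*·50.0000 + (1−p*)·50.0000]/1.09 = 45.8716. B = V − Δ·S = 45.8716.
(1,1): S=204.4700. Δ = (V_up−V_dn)/(S_up−S_dn) = (0.0000−50.0000)/(259.6769−126.7714) = -0.3762. V = [p*·0.0000 + (1−p*)·50.0000]/1.09 = 12.7029. B = V − Δ·S = 89.6260.
(0,0): S=161.0000. Δ = (V_up−V_dn)/(S_up−S_dn) = (12.7029−45.8716)/(204.4700−99.8200) = -0.3169. V = [p*·12.7029 + (1−p*)·45.8716]/1.09 = 20.0808. B = V − Δ·S = 71.1095.
Root portfolio cost Δ·161+B reproduces V0=20.0808.

(0,0): Delta=-0.3169 Bond=71.1095
(1,0): Delta=0.0000 Bond=45.8716
(1,1): Delta=-0.3762 Bond=89.6260
V0=20.0808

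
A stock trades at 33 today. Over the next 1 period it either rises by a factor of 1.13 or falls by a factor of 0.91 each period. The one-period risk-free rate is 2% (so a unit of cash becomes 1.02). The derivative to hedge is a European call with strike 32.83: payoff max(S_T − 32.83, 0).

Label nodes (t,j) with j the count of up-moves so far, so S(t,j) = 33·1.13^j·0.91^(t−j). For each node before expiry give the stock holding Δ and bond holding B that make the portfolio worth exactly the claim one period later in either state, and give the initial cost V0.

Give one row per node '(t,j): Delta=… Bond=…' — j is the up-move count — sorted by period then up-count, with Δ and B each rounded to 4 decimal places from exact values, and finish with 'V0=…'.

(0,0): Delta=0.6143 Bond=-18.0865
V0=2.1863

No-arbitrage ⇒ martingale measure with p* = (R−d)/(u−d) = 0.5000.
Payoff layer (t=1): V(1,0)=0.0000, V(1,1)=4.4600
Node (0,0) S=33.0000: V=(p*·4.4600+(1−p*)·0.0000)/1.02=2.1863; Δ=(4.4600−0.0000)/(37.2900−30.0300)=0.6143; B=V−Δ·S=-18.0865
Each (Δ,B) replicates both successor values, so the strategy is self-financing and V0 is arbitrage-free.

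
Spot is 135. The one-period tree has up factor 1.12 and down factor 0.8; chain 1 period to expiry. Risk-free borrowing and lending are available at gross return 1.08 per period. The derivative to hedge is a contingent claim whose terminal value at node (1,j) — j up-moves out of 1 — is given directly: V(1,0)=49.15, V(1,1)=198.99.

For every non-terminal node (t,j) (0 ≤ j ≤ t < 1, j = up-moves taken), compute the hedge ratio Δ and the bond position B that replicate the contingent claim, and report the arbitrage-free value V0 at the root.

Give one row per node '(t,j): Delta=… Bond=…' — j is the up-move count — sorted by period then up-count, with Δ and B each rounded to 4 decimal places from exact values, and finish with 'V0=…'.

(0,0): Delta=3.4685 Bond=-301.3426
V0=166.9074

No-arbitrage ⇒ martingale measure with p* = (R−d)/(u−d) = 0.8750.
Payoff layer (t=1): V(1,0)=49.1500, V(1,1)=198.9900
Node (0,0) S=135.0000: V=(p*·198.9900+(1−p*)·49.1500)/1.08=166.9074; Δ=(198.9900−49.1500)/(151.2000−108.0000)=3.4685; B=V−Δ·S=-301.3426
Root portfolio cost Δ·135+B reproduces V0=166.9074.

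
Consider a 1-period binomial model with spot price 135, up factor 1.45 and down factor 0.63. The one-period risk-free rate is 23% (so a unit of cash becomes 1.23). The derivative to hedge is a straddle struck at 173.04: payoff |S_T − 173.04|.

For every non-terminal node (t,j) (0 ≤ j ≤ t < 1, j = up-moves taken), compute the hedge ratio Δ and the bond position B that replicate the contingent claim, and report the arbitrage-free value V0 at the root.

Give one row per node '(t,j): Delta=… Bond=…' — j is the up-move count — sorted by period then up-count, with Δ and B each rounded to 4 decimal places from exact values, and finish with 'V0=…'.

The replicating-portfolio and risk-neutral prices coincide; use p* = (1.23−0.63)/(1.45−0.63) = 0.7317 for the latter.
Terminal payoffs: V(1,0)=87.9900, V(1,1)=22.7100
(0,0): S=135.0000. Δ = (V_up−V_dn)/(S_up−S_dn) = (22.7100−87.9900)/(195.7500−85.0500) = -0.5897. V = [p*·22.7100 + (1−p*)·87.9900]/1.23 = 32.7026. B = V − Δ·S = 112.3123.
Each (Δ,B) replicates both successor values, so the strategy is self-financing and V0 is arbitrage-free.

(0,0): Delta=-0.5897 Bond=112.3123
V0=32.7026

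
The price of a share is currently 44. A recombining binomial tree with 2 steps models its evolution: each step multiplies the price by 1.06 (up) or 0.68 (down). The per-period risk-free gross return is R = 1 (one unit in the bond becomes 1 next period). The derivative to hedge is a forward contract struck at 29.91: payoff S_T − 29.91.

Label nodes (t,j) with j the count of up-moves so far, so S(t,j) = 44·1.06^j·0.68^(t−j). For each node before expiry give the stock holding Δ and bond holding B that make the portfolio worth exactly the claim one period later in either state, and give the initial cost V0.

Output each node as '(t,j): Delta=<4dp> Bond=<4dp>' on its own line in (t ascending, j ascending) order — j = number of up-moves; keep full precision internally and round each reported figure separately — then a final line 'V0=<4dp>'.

Risk-neutral probability p* = (R−d)/(u−d) = (1−0.68)/(1.06−0.68) = 0.8421.
At expiry t=2: V(2,0)=-9.5644, V(2,1)=1.8052, V(2,2)=19.5284
(1,0): S=29.9200. Δ = (V_up−V_dn)/(S_up−S_dn) = (1.8052−-9.5644)/(31.7152−20.3456) = 1.0000. V = [p*·1.8052 + (1−p*)·-9.5644]/1 = 0.0100. B = V − Δ·S = -29.9100.
(1,1): S=46.6400. Δ = (V_up−V_dn)/(S_up−S_dn) = (19.5284−1.8052)/(49.4384−31.7152) = 1.0000. V = [p*·19.5284 + (1−p*)·1.8052]/1 = 16.7300. B = V − Δ·S = -29.9100.
(0,0): S=44.0000. Δ = (V_up−V_dn)/(S_up−S_dn) = (16.7300−0.0100)/(46.6400−29.9200) = 1.0000. V = [p*·16.7300 + (1−p*)·0.0100]/1 = 14.0900. B = V − Δ·S = -29.9100.
The time-0 hedge costs 14.0900, which is the no-arbitrage price.

(0,0): Delta=1.0000 Bond=-29.9100
(1,0): Delta=1.0000 Bond=-29.9100
(1,1): Delta=1.0000 Bond=-29.9100
V0=14.0900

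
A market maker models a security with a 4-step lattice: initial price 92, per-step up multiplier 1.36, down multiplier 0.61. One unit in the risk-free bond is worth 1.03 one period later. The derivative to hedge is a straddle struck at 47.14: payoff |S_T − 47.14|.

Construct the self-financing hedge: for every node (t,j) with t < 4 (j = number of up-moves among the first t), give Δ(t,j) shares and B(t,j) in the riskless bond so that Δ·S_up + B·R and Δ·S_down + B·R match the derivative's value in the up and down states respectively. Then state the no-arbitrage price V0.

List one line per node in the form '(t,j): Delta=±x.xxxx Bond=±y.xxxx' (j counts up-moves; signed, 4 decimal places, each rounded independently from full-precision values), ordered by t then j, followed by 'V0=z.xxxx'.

(0,0): Delta=0.8029 Bond=-15.1075
(1,0): Delta=0.4506 Bond=4.2146
(1,1): Delta=0.9271 Bond=-31.0985
(2,0): Delta=-0.3148 Bond=30.5431
(2,1): Delta=0.7203 Bond=-16.2463
(2,2): Delta=1.0000 Bond=-44.4340
(3,0): Delta=-1.0000 Bond=45.7670
(3,1): Delta=-0.0734 Bond=20.2177
(3,2): Delta=1.0000 Bond=-45.7670
(3,3): Delta=1.0000 Bond=-45.7670
V0=58.7622

The replicating-portfolio and risk-neutral prices coincide; use p* = (1.03−0.61)/(1.36−0.61) = 0.5600 for the latter.
Terminal values V(4,·): V(4,0)=34.4018, V(4,1)=18.7401, V(4,2)=16.1777, V(4,3)=94.0274, V(4,4)=267.5939
Node (3,0) S=20.8823: V=(p*·18.7401+(1−p*)·34.4018)/1.03=24.8847; Δ=(18.7401−34.4018)/(28.3999−12.7382)=-1.0000; B=V−Δ·S=45.7670
Node (3,1) S=46.5572: V=(p*·16.1777+(1−p*)·18.7401)/1.03=16.8012; Δ=(16.1777−18.7401)/(63.3177−28.3999)=-0.0734; B=V−Δ·S=20.2177
Node (3,2) S=103.7996: V=(p*·94.0274+(1−p*)·16.1777)/1.03=58.0326; Δ=(94.0274−16.1777)/(141.1674−63.3177)=1.0000; B=V−Δ·S=-45.7670
Node (3,3) S=231.4220: V=(p*·267.5939+(1−p*)·94.0274)/1.03=185.6550; Δ=(267.5939−94.0274)/(314.7339−141.1674)=1.0000; B=V−Δ·S=-45.7670
Node (2,0) S=34.2332: V=(p*·16.8012+(1−p*)·24.8847)/1.03=19.7650; Δ=(16.8012−24.8847)/(46.5572−20.8823)=-0.3148; B=V−Δ·S=30.5431
Node (2,1) S=76.3232: V=(p*·58.0326+(1−p*)·16.8012)/1.03=38.7289; Δ=(58.0326−16.8012)/(103.7996−46.5572)=0.7203; B=V−Δ·S=-16.2463
Node (2,2) S=170.1632: V=(p*·185.6550+(1−p*)·58.0326)/1.03=125.7292; Δ=(185.6550−58.0326)/(231.4220−103.7996)=1.0000; B=V−Δ·S=-44.4340
Node (1,0) S=56.1200: V=(p*·38.7289+(1−p*)·19.7650)/1.03=29.4998; Δ=(38.7289−19.7650)/(76.3232−34.2332)=0.4506; B=V−Δ·S=4.2146
Node (1,1) S=125.1200: V=(p*·125.7292+(1−p*)·38.7289)/1.03=84.9020; Δ=(125.7292−38.7289)/(170.1632−76.3232)=0.9271; B=V−Δ·S=-31.0985
Node (0,0) S=92.0000: V=(p*·84.9020+(1−p*)·29.4998)/1.03=58.7622; Δ=(84.9020−29.4998)/(125.1200−56.1200)=0.8029; B=V−Δ·S=-15.1075
Check: Δ(0,0)·S0 + B(0,0) = 58.7622 = V0.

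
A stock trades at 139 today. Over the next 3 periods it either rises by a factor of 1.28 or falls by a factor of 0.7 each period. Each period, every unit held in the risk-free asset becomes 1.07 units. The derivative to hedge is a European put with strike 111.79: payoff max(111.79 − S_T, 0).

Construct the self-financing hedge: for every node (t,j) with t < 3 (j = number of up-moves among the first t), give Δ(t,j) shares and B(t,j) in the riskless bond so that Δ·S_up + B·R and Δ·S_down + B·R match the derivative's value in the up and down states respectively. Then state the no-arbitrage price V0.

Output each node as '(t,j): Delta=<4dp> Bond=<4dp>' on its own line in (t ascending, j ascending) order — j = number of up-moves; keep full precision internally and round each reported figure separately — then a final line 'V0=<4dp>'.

Under the risk-neutral measure, an up-move has probability p* = (R−d)/(u−d) = 0.6379 and values discount at R = 1.07.
At expiry t=3: V(3,0)=64.1130, V(3,1)=24.6092, V(3,2)=0.0000, V(3,3)=0.0000
  t=2,j=0: stock 68.1100 → up 87.1808 (V=24.6092), down 47.6770 (V=64.1130). Price 36.3666; hedge Δ=-1.0000, bond B=104.4766.
  t=2,j=1: stock 124.5440 → up 159.4163 (V=0.0000), down 87.1808 (V=24.6092). Price 8.3273; hedge Δ=-0.3407, bond B=50.7570.
  t=2,j=2: stock 227.7376 → up 291.5041 (V=0.0000), down 159.4163 (V=0.0000). Price 0.0000; hedge Δ=0.0000, bond B=0.0000.
  t=1,j=0: stock 97.3000 → up 124.5440 (V=8.3273), down 68.1100 (V=36.3666). Price 17.2705; hedge Δ=-0.4969, bond B=65.6142.
  t=1,j=1: stock 177.9200 → up 227.7376 (V=0.0000), down 124.5440 (V=8.3273). Price 2.8178; hedge Δ=-0.0807, bond B=17.1753.
  t=0,j=0: stock 139.0000 → up 177.9200 (V=2.8178), down 97.3000 (V=17.2705). Price 7.5240; hedge Δ=-0.1793, bond B=32.4425.
The time-0 hedge costs 7.5240, which is the no-arbitrage price.

(0,0): Delta=-0.1793 Bond=32.4425
(1,0): Delta=-0.4969 Bond=65.6142
(1,1): Delta=-0.0807 Bond=17.1753
(2,0): Delta=-1.0000 Bond=104.4766
(2,1): Delta=-0.3407 Bond=50.7570
(2,2): Delta=0.0000 Bond=0.0000
V0=7.5240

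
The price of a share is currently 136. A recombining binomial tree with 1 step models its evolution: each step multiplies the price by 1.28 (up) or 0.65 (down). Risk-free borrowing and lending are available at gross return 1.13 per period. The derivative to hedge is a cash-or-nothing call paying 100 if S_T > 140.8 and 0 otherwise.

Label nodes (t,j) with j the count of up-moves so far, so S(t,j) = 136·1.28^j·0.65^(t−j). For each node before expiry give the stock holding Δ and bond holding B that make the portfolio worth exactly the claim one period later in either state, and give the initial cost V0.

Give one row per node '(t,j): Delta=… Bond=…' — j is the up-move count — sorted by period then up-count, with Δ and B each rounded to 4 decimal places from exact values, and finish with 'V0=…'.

No-arbitrage ⇒ martingale measure with p* = (R−d)/(u−d) = 0.7619.
Terminal values V(1,·): V(1,0)=0.0000, V(1,1)=100.0000
(0,0): S=136.0000. Δ = (V_up−V_dn)/(S_up−S_dn) = (100.0000−0.0000)/(174.0800−88.4000) = 1.1671. V = [p*·100.0000 + (1−p*)·0.0000]/1.13 = 67.4252. B = V − Δ·S = -91.3050.
The time-0 hedge costs 67.4252, which is the no-arbitrage price.

(0,0): Delta=1.1671 Bond=-91.3050
V0=67.4252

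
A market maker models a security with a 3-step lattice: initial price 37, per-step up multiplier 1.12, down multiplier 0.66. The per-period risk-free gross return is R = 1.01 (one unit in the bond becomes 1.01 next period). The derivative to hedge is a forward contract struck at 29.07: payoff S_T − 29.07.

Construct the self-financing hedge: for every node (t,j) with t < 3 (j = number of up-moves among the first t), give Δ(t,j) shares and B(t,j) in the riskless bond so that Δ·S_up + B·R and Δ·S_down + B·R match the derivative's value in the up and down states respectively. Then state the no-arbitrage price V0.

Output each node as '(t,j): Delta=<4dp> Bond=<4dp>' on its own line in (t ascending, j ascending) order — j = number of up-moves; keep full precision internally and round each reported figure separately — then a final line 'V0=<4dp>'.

(0,0): Delta=1.0000 Bond=-28.2151
(1,0): Delta=1.0000 Bond=-28.4972
(1,1): Delta=1.0000 Bond=-28.4972
(2,0): Delta=1.0000 Bond=-28.7822
(2,1): Delta=1.0000 Bond=-28.7822
(2,2): Delta=1.0000 Bond=-28.7822
V0=8.7849

Risk-neutral probability p* = (R−d)/(u−d) = (1.01−0.66)/(1.12−0.66) = 0.7609.
Terminal payoffs: V(3,0)=-18.4326, V(3,1)=-11.0187, V(3,2)=1.5624, V(3,3)=22.9123
(2,0): S=16.1172. Δ = (V_up−V_dn)/(S_up−S_dn) = (-11.0187−-18.4326)/(18.0513−10.6374) = 1.0000. V = [p*·-11.0187 + (1−p*)·-18.4326]/1.01 = -12.6650. B = V − Δ·S = -28.7822.
(2,1): S=27.3504. Δ = (V_up−V_dn)/(S_up−S_dn) = (1.5624−-11.0187)/(30.6324−18.0513) = 1.0000. V = [p*·1.5624 + (1−p*)·-11.0187]/1.01 = -1.4318. B = V − Δ·S = -28.7822.
(2,2): S=46.4128. Δ = (V_up−V_dn)/(S_up−S_dn) = (22.9123−1.5624)/(51.9823−30.6324) = 1.0000. V = [p*·22.9123 + (1−p*)·1.5624]/1.01 = 17.6306. B = V − Δ·S = -28.7822.
(1,0): S=24.4200. Δ = (V_up−V_dn)/(S_up−S_dn) = (-1.4318−-12.6650)/(27.3504−16.1172) = 1.0000. V = [p*·-1.4318 + (1−p*)·-12.6650]/1.01 = -4.0772. B = V − Δ·S = -28.4972.
(1,1): S=41.4400. Δ = (V_up−V_dn)/(S_up−S_dn) = (17.6306−-1.4318)/(46.4128−27.3504) = 1.0000. V = [p*·17.6306 + (1−p*)·-1.4318]/1.01 = 12.9428. B = V − Δ·S = -28.4972.
(0,0): S=37.0000. Δ = (V_up−V_dn)/(S_up−S_dn) = (12.9428−-4.0772)/(41.4400−24.4200) = 1.0000. V = [p*·12.9428 + (1−p*)·-4.0772]/1.01 = 8.7849. B = V − Δ·S = -28.2151.
Self-financing check: at every node Δ·S+B equals the discounted successor values.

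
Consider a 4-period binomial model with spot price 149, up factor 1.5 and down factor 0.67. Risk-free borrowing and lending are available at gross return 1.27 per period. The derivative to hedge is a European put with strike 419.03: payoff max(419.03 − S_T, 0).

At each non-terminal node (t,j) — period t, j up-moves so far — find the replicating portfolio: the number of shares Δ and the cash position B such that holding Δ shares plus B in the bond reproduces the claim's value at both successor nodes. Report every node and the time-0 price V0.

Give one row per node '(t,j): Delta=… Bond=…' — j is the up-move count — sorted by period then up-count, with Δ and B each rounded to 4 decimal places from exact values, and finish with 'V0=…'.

(0,0): Delta=-0.5000 Bond=121.7740
(1,0): Delta=-1.0000 Bond=204.5662
(1,1): Delta=-0.4144 Bond=135.5196
(2,0): Delta=-1.0000 Bond=259.7991
(2,1): Delta=-1.0000 Bond=259.7991
(2,2): Delta=-0.3141 Bond=138.4956
(3,0): Delta=-1.0000 Bond=329.9449
(3,1): Delta=-1.0000 Bond=329.9449
(3,2): Delta=-1.0000 Bond=329.9449
(3,3): Delta=-0.1967 Bond=116.8349
V0=47.2714

No-arbitrage ⇒ martingale measure with p* = (R−d)/(u−d) = 0.7229.
Terminal values V(4,·): V(4,0)=389.0048, V(4,1)=351.8095, V(4,2)=268.5363, V(4,3)=82.1037, V(4,4)=0.0000
  t=3,j=0: stock 44.8137 → up 67.2205 (V=351.8095), down 30.0252 (V=389.0048). Price 285.1312; hedge Δ=-1.0000, bond B=329.9449.
  t=3,j=1: stock 100.3292 → up 150.4937 (V=268.5363), down 67.2205 (V=351.8095). Price 229.6157; hedge Δ=-1.0000, bond B=329.9449.
  t=3,j=2: stock 224.6175 → up 336.9262 (V=82.1037), down 150.4937 (V=268.5363). Price 105.3274; hedge Δ=-1.0000, bond B=329.9449.
  t=3,j=3: stock 502.8750 → up 754.3125 (V=0.0000), down 336.9263 (V=82.1037). Price 17.9147; hedge Δ=-0.1967, bond B=116.8349.
  t=2,j=0: stock 66.8861 → up 100.3292 (V=229.6157), down 44.8137 (V=285.1312). Price 192.9130; hedge Δ=-1.0000, bond B=259.7991.
  t=2,j=1: stock 149.7450 → up 224.6175 (V=105.3274), down 100.3292 (V=229.6157). Price 110.0541; hedge Δ=-1.0000, bond B=259.7991.
  t=2,j=2: stock 335.2500 → up 502.8750 (V=17.9147), down 224.6175 (V=105.3274). Price 33.1791; hedge Δ=-0.3141, bond B=138.4956.
  t=1,j=0: stock 99.8300 → up 149.7450 (V=110.0541), down 66.8861 (V=192.9130). Price 104.7362; hedge Δ=-1.0000, bond B=204.5662.
  t=1,j=1: stock 223.5000 → up 335.2500 (V=33.1791), down 149.7450 (V=110.0541). Price 42.8991; hedge Δ=-0.4144, bond B=135.5196.
  t=0,j=0: stock 149.0000 → up 223.5000 (V=42.8991), down 99.8300 (V=104.7362). Price 47.2714; hedge Δ=-0.5000, bond B=121.7740.
Check: Δ(0,0)·S0 + B(0,0) = 47.2714 = V0.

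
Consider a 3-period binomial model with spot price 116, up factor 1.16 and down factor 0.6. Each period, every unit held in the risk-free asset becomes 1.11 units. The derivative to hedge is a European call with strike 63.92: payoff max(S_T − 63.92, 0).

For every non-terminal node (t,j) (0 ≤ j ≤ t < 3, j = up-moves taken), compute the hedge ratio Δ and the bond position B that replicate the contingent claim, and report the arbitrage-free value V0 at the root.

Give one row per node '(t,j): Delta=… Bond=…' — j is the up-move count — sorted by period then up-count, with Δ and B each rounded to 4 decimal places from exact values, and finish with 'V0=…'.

(0,0): Delta=0.9662 Bond=-42.5526
(1,0): Delta=0.6259 Bond=-23.5477
(1,1): Delta=0.9835 Bond=-49.5555
(2,0): Delta=0.0000 Bond=0.0000
(2,1): Delta=0.6576 Bond=-28.7005
(2,2): Delta=1.0000 Bond=-57.5856
V0=69.5290

Under the risk-neutral measure, an up-move has probability p* = (R−d)/(u−d) = 0.9107 and values discount at R = 1.11.
Payoff layer (t=3): V(3,0)=0.0000, V(3,1)=0.0000, V(3,2)=29.7338, V(3,3)=117.1439
  t=2,j=0: stock 41.7600 → up 48.4416 (V=0.0000), down 25.0560 (V=0.0000). Price 0.0000; hedge Δ=0.0000, bond B=0.0000.
  t=2,j=1: stock 80.7360 → up 93.6538 (V=29.7338), down 48.4416 (V=0.0000). Price 24.3955; hedge Δ=0.6576, bond B=-28.7005.
  t=2,j=2: stock 156.0896 → up 181.0639 (V=117.1439), down 93.6538 (V=29.7338). Price 98.5040; hedge Δ=1.0000, bond B=-57.5856.
  t=1,j=0: stock 69.6000 → up 80.7360 (V=24.3955), down 41.7600 (V=0.0000). Price 20.0156; hedge Δ=0.6259, bond B=-23.5477.
  t=1,j=1: stock 134.5600 → up 156.0896 (V=98.5040), down 80.7360 (V=24.3955). Price 82.7812; hedge Δ=0.9835, bond B=-49.5555.
  t=0,j=0: stock 116.0000 → up 134.5600 (V=82.7812), down 69.6000 (V=20.0156). Price 69.5290; hedge Δ=0.9662, bond B=-42.5526.
Each (Δ,B) replicates both successor values, so the strategy is self-financing and V0 is arbitrage-free.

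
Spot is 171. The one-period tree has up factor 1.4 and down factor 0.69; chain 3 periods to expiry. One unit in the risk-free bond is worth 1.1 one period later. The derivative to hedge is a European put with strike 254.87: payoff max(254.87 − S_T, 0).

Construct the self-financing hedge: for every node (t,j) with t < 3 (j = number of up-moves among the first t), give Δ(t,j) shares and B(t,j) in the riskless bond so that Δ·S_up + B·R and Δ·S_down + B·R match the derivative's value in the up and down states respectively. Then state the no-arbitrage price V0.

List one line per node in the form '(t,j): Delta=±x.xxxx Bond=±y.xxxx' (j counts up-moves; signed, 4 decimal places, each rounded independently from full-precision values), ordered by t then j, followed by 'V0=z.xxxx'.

Under the risk-neutral measure, an up-move has probability p* = (R−d)/(u−d) = 0.5775 and values discount at R = 1.1.
Payoff layer (t=3): V(3,0)=198.6950, V(3,1)=140.8917, V(3,2)=23.6096, V(3,3)=0.0000
(2,0): S=81.4131. Δ = (V_up−V_dn)/(S_up−S_dn) = (140.8917−198.6950)/(113.9783−56.1750) = -1.0000. V = [p*·140.8917 + (1−p*)·198.6950]/1.1 = 150.2869. B = V − Δ·S = 231.7000.
(2,1): S=165.1860. Δ = (V_up−V_dn)/(S_up−S_dn) = (23.6096−140.8917)/(231.2604−113.9783) = -1.0000. V = [p*·23.6096 + (1−p*)·140.8917]/1.1 = 66.5140. B = V − Δ·S = 231.7000.
(2,2): S=335.1600. Δ = (V_up−V_dn)/(S_up−S_dn) = (0.0000−23.6096)/(469.2240−231.2604) = -0.0992. V = [p*·0.0000 + (1−p*)·23.6096]/1.1 = 9.0690. B = V − Δ·S = 42.3219.
(1,0): S=117.9900. Δ = (V_up−V_dn)/(S_up−S_dn) = (66.5140−150.2869)/(165.1860−81.4131) = -1.0000. V = [p*·66.5140 + (1−p*)·150.2869]/1.1 = 92.6464. B = V − Δ·S = 210.6364.
(1,1): S=239.4000. Δ = (V_up−V_dn)/(S_up−S_dn) = (9.0690−66.5140)/(335.1600−165.1860) = -0.3380. V = [p*·9.0690 + (1−p*)·66.5140]/1.1 = 30.3105. B = V − Δ·S = 111.2189.
(0,0): S=171.0000. Δ = (V_up−V_dn)/(S_up−S_dn) = (30.3105−92.6464)/(239.4000−117.9900) = -0.5134. V = [p*·30.3105 + (1−p*)·92.6464]/1.1 = 51.4996. B = V − Δ·S = 139.2966.
Each (Δ,B) replicates both successor values, so the strategy is self-financing and V0 is arbitrage-free.

(0,0): Delta=-0.5134 Bond=139.2966
(1,0): Delta=-1.0000 Bond=210.6364
(1,1): Delta=-0.3380 Bond=111.2189
(2,0): Delta=-1.0000 Bond=231.7000
(2,1): Delta=-1.0000 Bond=231.7000
(2,2): Delta=-0.0992 Bond=42.3219
V0=51.4996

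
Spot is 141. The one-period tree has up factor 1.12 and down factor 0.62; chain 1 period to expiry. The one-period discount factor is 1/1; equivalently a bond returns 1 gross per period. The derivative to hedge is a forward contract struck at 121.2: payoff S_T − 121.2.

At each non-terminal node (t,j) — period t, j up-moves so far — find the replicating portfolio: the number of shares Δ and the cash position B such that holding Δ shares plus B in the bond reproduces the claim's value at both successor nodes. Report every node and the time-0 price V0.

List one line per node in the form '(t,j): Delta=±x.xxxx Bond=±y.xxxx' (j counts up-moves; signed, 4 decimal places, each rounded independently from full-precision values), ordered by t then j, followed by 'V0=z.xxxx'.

(0,0): Delta=1.0000 Bond=-121.2000
V0=19.8000

No-arbitrage ⇒ martingale measure with p* = (R−d)/(u−d) = 0.7600.
Terminal values V(1,·): V(1,0)=-33.7800, V(1,1)=36.7200
  t=0,j=0: stock 141.0000 → up 157.9200 (V=36.7200), down 87.4200 (V=-33.7800). Price 19.8000; hedge Δ=1.0000, bond B=-121.2000.
Check: Δ(0,0)·S0 + B(0,0) = 19.8000 = V0.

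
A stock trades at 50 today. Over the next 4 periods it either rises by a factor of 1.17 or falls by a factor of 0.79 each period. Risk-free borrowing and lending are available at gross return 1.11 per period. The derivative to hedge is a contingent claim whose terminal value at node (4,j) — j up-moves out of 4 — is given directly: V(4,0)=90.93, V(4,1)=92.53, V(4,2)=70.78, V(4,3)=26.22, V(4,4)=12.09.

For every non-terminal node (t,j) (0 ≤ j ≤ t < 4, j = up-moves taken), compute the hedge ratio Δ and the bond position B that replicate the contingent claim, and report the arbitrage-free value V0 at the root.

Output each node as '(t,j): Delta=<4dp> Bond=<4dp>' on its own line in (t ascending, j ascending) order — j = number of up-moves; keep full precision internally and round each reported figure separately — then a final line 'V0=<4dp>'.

Risk-neutral probability p* = (R−d)/(u−d) = (1.11−0.79)/(1.17−0.79) = 0.8421.
At expiry t=4: V(4,0)=90.9300, V(4,1)=92.5300, V(4,2)=70.7800, V(4,3)=26.2200, V(4,4)=12.0900
  t=3,j=0: stock 24.6520 → up 28.8428 (V=92.5300), down 19.4750 (V=90.9300). Price 83.1328; hedge Δ=0.1708, bond B=78.9222.
  t=3,j=1: stock 36.5099 → up 42.7165 (V=70.7800), down 28.8428 (V=92.5300). Price 66.8596; hedge Δ=-1.5677, bond B=124.0965.
  t=3,j=2: stock 54.0715 → up 63.2637 (V=26.2200), down 42.7165 (V=70.7800). Price 29.9602; hedge Δ=-2.1687, bond B=147.2233.
  t=3,j=3: stock 80.0806 → up 93.6944 (V=12.0900), down 63.2637 (V=26.2200). Price 12.9018; hedge Δ=-0.4643, bond B=50.0861.
  t=2,j=0: stock 31.2050 → up 36.5099 (V=66.8596), down 24.6520 (V=83.1328). Price 62.5487; hedge Δ=-1.3723, bond B=105.3727.
  t=2,j=1: stock 46.2150 → up 54.0716 (V=29.9602), down 36.5099 (V=66.8596). Price 32.2400; hedge Δ=-2.1011, bond B=129.3439.
  t=2,j=2: stock 68.4450 → up 80.0806 (V=12.9018), down 54.0715 (V=29.9602). Price 14.0498; hedge Δ=-0.6559, bond B=58.9401.
  t=1,j=0: stock 39.5000 → up 46.2150 (V=32.2400), down 31.2050 (V=62.5487). Price 33.3564; hedge Δ=-2.0192, bond B=113.1162.
  t=1,j=1: stock 58.5000 → up 68.4450 (V=14.0498), down 46.2150 (V=32.2400). Price 15.2450; hedge Δ=-0.8183, bond B=63.1140.
  t=0,j=0: stock 50.0000 → up 58.5000 (V=15.2450), down 39.5000 (V=33.3564). Price 16.3105; hedge Δ=-0.9532, bond B=63.9721.
The time-0 hedge costs 16.3105, which is the no-arbitrage price.

(0,0): Delta=-0.9532 Bond=63.9721
(1,0): Delta=-2.0192 Bond=113.1162
(1,1): Delta=-0.8183 Bond=63.1140
(2,0): Delta=-1.3723 Bond=105.3727
(2,1): Delta=-2.1011 Bond=129.3439
(2,2): Delta=-0.6559 Bond=58.9401
(3,0): Delta=0.1708 Bond=78.9222
(3,1): Delta=-1.5677 Bond=124.0965
(3,2): Delta=-2.1687 Bond=147.2233
(3,3): Delta=-0.4643 Bond=50.0861
V0=16.3105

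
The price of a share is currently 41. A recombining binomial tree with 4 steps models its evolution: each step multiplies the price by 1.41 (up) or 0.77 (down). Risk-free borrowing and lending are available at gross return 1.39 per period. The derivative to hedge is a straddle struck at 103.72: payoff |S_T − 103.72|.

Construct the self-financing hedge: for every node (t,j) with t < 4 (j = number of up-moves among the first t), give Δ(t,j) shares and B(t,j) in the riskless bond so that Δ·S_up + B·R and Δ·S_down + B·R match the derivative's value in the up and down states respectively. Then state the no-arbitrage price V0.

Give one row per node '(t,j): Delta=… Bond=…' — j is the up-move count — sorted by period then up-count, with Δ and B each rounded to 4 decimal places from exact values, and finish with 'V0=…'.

Under the risk-neutral measure, an up-move has probability p* = (R−d)/(u−d) = 0.9688 and values discount at R = 1.39.
Terminal payoffs: V(4,0)=89.3073, V(4,1)=77.3278, V(4,2)=55.3915, V(4,3)=15.2223, V(4,4)=58.3342
  t=3,j=0: stock 18.7179 → up 26.3922 (V=77.3278), down 14.4127 (V=89.3073). Price 55.9009; hedge Δ=-1.0000, bond B=74.6187.
  t=3,j=1: stock 34.2755 → up 48.3285 (V=55.3915), down 26.3922 (V=77.3278). Price 40.3432; hedge Δ=-1.0000, bond B=74.6187.
  t=3,j=2: stock 62.7643 → up 88.4977 (V=15.2223), down 48.3285 (V=55.3915). Price 11.8544; hedge Δ=-1.0000, bond B=74.6187.
  t=3,j=3: stock 114.9321 → up 162.0542 (V=58.3342), down 88.4977 (V=15.2223). Price 40.9978; hedge Δ=0.5861, bond B=-26.3645.
  t=2,j=0: stock 24.3089 → up 34.2755 (V=40.3432), down 18.7179 (V=55.9009). Price 29.3736; hedge Δ=-1.0000, bond B=53.6825.
  t=2,j=1: stock 44.5137 → up 62.7643 (V=11.8544), down 34.2755 (V=40.3432). Price 9.1688; hedge Δ=-1.0000, bond B=53.6825.
  t=2,j=2: stock 81.5121 → up 114.9321 (V=40.9978), down 62.7643 (V=11.8544). Price 28.8396; hedge Δ=0.5586, bond B=-16.6970.
  t=1,j=0: stock 31.5700 → up 44.5137 (V=9.1688), down 24.3089 (V=29.3736). Price 7.0505; hedge Δ=-1.0000, bond B=38.6205.
  t=1,j=1: stock 57.8100 → up 81.5121 (V=28.8396), down 44.5137 (V=9.1688). Price 20.3057; hedge Δ=0.5317, bond B=-10.4299.
  t=0,j=0: stock 41.0000 → up 57.8100 (V=20.3057), down 31.5700 (V=7.0505). Price 14.3104; hedge Δ=0.5052, bond B=-6.4008.
Each (Δ,B) replicates both successor values, so the strategy is self-financing and V0 is arbitrage-free.

(0,0): Delta=0.5052 Bond=-6.4008
(1,0): Delta=-1.0000 Bond=38.6205
(1,1): Delta=0.5317 Bond=-10.4299
(2,0): Delta=-1.0000 Bond=53.6825
(2,1): Delta=-1.0000 Bond=53.6825
(2,2): Delta=0.5586 Bond=-16.6970
(3,0): Delta=-1.0000 Bond=74.6187
(3,1): Delta=-1.0000 Bond=74.6187
(3,2): Delta=-1.0000 Bond=74.6187
(3,3): Delta=0.5861 Bond=-26.3645
V0=14.3104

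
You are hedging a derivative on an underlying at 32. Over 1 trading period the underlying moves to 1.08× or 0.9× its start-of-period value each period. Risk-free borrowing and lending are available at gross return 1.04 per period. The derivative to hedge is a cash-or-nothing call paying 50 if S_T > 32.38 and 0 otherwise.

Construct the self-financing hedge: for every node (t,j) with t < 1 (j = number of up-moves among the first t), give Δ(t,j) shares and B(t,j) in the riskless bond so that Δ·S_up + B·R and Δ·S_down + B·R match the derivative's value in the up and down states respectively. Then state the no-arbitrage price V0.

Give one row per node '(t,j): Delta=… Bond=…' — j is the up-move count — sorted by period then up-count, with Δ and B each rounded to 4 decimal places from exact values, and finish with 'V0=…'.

(0,0): Delta=8.6806 Bond=-240.3846
V0=37.3932

Risk-neutral probability p* = (R−d)/(u−d) = (1.04−0.9)/(1.08−0.9) = 0.7778.
Terminal values V(1,·): V(1,0)=0.0000, V(1,1)=50.0000
Node (0,0) S=32.0000: V=(p*·50.0000+(1−p*)·0.0000)/1.04=37.3932; Δ=(50.0000−0.0000)/(34.5600−28.8000)=8.6806; B=V−Δ·S=-240.3846
The time-0 hedge costs 37.3932, which is the no-arbitrage price.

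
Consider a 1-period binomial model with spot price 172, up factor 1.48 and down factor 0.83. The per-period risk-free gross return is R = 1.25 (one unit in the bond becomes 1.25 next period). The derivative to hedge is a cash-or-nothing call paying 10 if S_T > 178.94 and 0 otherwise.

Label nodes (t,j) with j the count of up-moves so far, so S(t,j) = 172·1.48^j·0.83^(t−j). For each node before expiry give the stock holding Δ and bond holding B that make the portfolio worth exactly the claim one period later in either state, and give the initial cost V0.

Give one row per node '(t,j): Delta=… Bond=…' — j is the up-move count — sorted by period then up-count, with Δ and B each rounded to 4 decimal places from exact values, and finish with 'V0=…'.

(0,0): Delta=0.0894 Bond=-10.2154
V0=5.1692

No-arbitrage ⇒ martingale measure with p* = (R−d)/(u−d) = 0.6462.
At expiry t=1: V(1,0)=0.0000, V(1,1)=10.0000
(0,0): S=172.0000. Δ = (V_up−V_dn)/(S_up−S_dn) = (10.0000−0.0000)/(254.5600−142.7600) = 0.0894. V = [p*·10.0000 + (1−p*)·0.0000]/1.25 = 5.1692. B = V − Δ·S = -10.2154.
Check: Δ(0,0)·S0 + B(0,0) = 5.1692 = V0.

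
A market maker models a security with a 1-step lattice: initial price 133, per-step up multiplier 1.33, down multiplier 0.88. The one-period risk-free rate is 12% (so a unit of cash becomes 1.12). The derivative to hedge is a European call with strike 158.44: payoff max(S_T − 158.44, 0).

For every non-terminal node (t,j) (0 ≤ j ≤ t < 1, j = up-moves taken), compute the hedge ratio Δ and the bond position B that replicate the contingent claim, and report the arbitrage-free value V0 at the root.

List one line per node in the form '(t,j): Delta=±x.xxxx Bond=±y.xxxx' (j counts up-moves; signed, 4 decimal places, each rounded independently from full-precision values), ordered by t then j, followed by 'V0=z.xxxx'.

(0,0): Delta=0.3083 Bond=-32.2143
V0=8.7857

Under the risk-neutral measure, an up-move has probability p* = (R−d)/(u−d) = 0.5333 and values discount at R = 1.12.
Payoff layer (t=1): V(1,0)=0.0000, V(1,1)=18.4500
  t=0,j=0: stock 133.0000 → up 176.8900 (V=18.4500), down 117.0400 (V=0.0000). Price 8.7857; hedge Δ=0.3083, bond B=-32.2143.
Self-financing check: at every node Δ·S+B equals the discounted successor values.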